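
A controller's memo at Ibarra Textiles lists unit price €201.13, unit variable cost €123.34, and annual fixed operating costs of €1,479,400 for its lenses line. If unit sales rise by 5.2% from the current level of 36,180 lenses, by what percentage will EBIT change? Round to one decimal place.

+11.0%

Contribution at this volume is 36,180 × €77.79 = €2,814,442.20.
Operating income = contribution − fixed costs = €2,814,442.20 − €1,479,400 = €1,335,042.20.
Degree of operating leverage = €2,814,442.20 / €1,335,042.20 = 2.1081.
So EBIT moves 2.1081 × (+5.2%) = +11.0%.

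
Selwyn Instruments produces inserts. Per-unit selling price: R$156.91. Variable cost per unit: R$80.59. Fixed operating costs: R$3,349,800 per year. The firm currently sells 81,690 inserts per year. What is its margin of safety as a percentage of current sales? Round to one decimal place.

46.3%

Unit CM = price − variable cost = R$156.91 − R$80.59 = R$76.32. Break-even units = R$3,349,800 ÷ R$76.32 = 43,891.51; break-even revenue = 43,891.51 × R$156.91 = R$6,887,016.75.
Actual sales revenue = 81,690 × R$156.91 = R$12,817,977.90.
Margin of safety = (R$12,817,977.90 − R$6,887,016.75) ÷ R$12,817,977.90 = 46.3%.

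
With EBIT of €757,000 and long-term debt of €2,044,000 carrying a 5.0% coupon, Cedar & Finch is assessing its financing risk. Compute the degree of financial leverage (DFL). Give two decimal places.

1.16

Interest = €102,200.00.
Degree of financial leverage = EBIT / (EBIT − interest) = €757,000 / €654,800.00 = 1.1561.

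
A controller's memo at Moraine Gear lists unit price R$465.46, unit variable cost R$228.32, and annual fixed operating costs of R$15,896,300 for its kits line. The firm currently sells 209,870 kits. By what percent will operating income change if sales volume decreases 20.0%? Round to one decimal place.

-29.4%

At 209,870 units, contribution = 209,870 × R$237.14 = R$49,768,571.80.
Subtracting fixed costs: EBIT = R$49,768,571.80 − R$15,896,300 = R$33,872,271.80.
DOL = contribution ÷ EBIT = R$49,768,571.80 ÷ R$33,872,271.80 = 1.4693.
Operating income changes by 1.4693 × -20.0% = -29.4%.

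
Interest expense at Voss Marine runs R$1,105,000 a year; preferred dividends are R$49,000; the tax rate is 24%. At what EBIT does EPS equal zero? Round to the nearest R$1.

Grossing the preferred dividend up to pre-tax terms: R$49,000 / (1 − 0.24) = R$64,473.68.
Financial break-even EBIT = interest + D_p ÷ (1 − t) = R$1,105,000 + R$64,473.68 = R$1,169,473.68.

R$1,169,474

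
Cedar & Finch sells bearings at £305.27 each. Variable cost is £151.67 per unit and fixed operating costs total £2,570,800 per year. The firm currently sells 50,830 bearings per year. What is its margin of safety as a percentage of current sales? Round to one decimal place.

Contribution margin per unit = £305.27 − £151.67 = £153.60. Break-even units = £2,570,800 ÷ £153.60 = 16,736.98; break-even revenue = 16,736.98 × £305.27 = £5,109,297.63.
Actual sales revenue = 50,830 × £305.27 = £15,516,874.10.
Margin of safety = (£15,516,874.10 − £5,109,297.63) ÷ £15,516,874.10 = 67.1%.

67.1%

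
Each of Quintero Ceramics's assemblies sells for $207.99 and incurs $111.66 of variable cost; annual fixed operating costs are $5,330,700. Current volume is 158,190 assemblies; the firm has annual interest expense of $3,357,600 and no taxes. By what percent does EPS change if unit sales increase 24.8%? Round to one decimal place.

+57.7%

Total contribution margin = 158,190 × $96.33 = $15,238,442.70.
Operating income = contribution − fixed costs = $15,238,442.70 − $5,330,700 = $9,907,742.70.
After interest of $3,357,600.00, pre-tax earnings = $6,550,142.70.
Degree of combined leverage = contribution ÷ (EBIT − I) = $15,238,442.70 ÷ $6,550,142.70 = 2.3264.
EPS therefore changes by 2.3264 × (+24.8%) = +57.7%.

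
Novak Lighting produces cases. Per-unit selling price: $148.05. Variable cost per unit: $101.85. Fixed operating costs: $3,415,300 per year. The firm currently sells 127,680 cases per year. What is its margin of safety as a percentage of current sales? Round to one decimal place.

Unit CM = price − variable cost = $148.05 − $101.85 = $46.20. Break-even units = $3,415,300 ÷ $46.20 = 73,924.24; break-even revenue = 73,924.24 × $148.05 = $10,944,484.09.
Actual sales revenue = 127,680 × $148.05 = $18,903,024.00.
Margin of safety = ($18,903,024.00 − $10,944,484.09) ÷ $18,903,024.00 = 42.1%.

42.1%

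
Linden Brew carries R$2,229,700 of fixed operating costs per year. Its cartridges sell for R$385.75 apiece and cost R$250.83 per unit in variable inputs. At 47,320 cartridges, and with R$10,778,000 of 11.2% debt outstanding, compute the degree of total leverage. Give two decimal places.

2.17

At 47,320 units, contribution = 47,320 × R$134.92 = R$6,384,414.40.
EBIT = R$6,384,414.40 − R$2,229,700 = R$4,154,714.40. Interest = R$1,207,136.00, so EBIT − I = R$2,947,578.40.
DCL = contribution ÷ (EBIT − I) = R$6,384,414.40 ÷ R$2,947,578.40 = 2.1660.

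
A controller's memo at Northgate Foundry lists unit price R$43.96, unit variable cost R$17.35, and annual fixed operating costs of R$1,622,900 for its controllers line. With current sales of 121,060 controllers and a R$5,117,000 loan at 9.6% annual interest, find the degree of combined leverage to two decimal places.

2.91

Total contribution margin = 121,060 × R$26.61 = R$3,221,406.60.
EBIT = R$3,221,406.60 − R$1,622,900 = R$1,598,506.60. Interest = R$491,232.00.
DOL = R$3,221,406.60 ÷ R$1,598,506.60 = 2.0153; DFL = R$1,598,506.60 ÷ R$1,107,274.60 = 1.4436.
DCL = DOL × DFL = 2.0153 × 1.4436 = 2.9093.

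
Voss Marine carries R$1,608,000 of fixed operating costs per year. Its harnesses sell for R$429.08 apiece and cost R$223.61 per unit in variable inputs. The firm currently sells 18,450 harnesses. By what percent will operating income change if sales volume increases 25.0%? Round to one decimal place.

+43.4%

Total contribution margin = 18,450 × R$205.47 = R$3,790,921.50.
Subtracting fixed costs: EBIT = R$3,790,921.50 − R$1,608,000 = R$2,182,921.50.
Degree of operating leverage = R$3,790,921.50 / R$2,182,921.50 = 1.7366.
So EBIT moves 1.7366 × (+25.0%) = +43.4%.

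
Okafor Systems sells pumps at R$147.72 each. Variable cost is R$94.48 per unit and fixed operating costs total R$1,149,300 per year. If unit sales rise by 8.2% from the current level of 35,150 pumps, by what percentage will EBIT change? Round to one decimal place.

Total contribution margin = 35,150 × R$53.24 = R$1,871,386.00.
Operating income = contribution − fixed costs = R$1,871,386.00 − R$1,149,300 = R$722,086.00.
So DOL = total CM / EBIT = R$1,871,386.00 / R$722,086.00 = 2.5916.
%ΔEBIT = DOL × %ΔSales = 2.5916 × +8.2% = +21.3%.

+21.3%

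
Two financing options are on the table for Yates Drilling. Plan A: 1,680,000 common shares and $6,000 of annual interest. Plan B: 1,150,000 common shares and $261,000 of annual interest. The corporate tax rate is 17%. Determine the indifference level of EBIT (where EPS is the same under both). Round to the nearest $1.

Set EPS_A = EPS_B: (EBIT − $6,000)(1 − 0.17) ÷ 1,680,000 = (EBIT − $261,000)(1 − 0.17) ÷ 1,150,000.
Cancelling (1 − t) and cross-multiplying: 1,150,000·(EBIT − 6,000) = 1,680,000·(EBIT − 261,000).
EBIT × (1,680,000 − 1,150,000) = 261,000 × 1,680,000 − 6,000 × 1,150,000 = 431,580,000,000, so EBIT = 431,580,000,000 ÷ 530,000 = 814,301.89.

$814,302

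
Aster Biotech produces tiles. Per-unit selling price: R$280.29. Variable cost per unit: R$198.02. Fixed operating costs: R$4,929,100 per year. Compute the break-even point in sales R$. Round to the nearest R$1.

R$16,793,211

Contribution margin per unit = R$280.29 − R$198.02 = R$82.27, a CM ratio of R$82.27 ÷ R$280.29 = 0.2935.
Break-even sales = FC ÷ CM ratio = R$4,929,100 × R$280.29 / R$82.27 = R$16,793,211.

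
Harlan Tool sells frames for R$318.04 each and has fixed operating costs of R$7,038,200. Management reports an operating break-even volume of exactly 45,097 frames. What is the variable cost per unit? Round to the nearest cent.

Contribution per unit must be FC / Q = R$7,038,200 / 45,097 = R$156.0680.
Hence VC = price − CM = R$318.04 − R$156.0680 = R$161.97.

R$161.97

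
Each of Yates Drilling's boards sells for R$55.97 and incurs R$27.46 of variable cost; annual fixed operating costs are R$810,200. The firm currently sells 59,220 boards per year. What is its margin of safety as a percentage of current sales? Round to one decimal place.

52.0%

Unit CM = price − variable cost = R$55.97 − R$27.46 = R$28.51. Break-even units = R$810,200 ÷ R$28.51 = 28,418.10; break-even revenue = 28,418.10 × R$55.97 = R$1,590,561.00.
Actual sales revenue = 59,220 × R$55.97 = R$3,314,543.40.
Margin of safety = (R$3,314,543.40 − R$1,590,561.00) ÷ R$3,314,543.40 = 52.0%.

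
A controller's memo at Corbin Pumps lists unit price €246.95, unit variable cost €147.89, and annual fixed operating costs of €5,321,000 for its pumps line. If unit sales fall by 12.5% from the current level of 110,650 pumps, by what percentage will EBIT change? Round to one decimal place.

At 110,650 units, contribution = 110,650 × €99.06 = €10,960,989.00.
EBIT = €10,960,989.00 − €5,321,000 = €5,639,989.00.
Degree of operating leverage = €10,960,989.00 / €5,639,989.00 = 1.9434.
%ΔEBIT = DOL × %ΔSales = 1.9434 × -12.5% = -24.3%.

-24.3%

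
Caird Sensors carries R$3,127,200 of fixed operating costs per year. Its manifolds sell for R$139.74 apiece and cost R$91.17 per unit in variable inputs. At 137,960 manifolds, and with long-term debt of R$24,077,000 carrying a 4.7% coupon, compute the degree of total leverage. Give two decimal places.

Total contribution margin = 137,960 × R$48.57 = R$6,700,717.20.
EBIT = R$6,700,717.20 − R$3,127,200 = R$3,573,517.20. Interest = R$1,131,619.00.
DOL = R$6,700,717.20 ÷ R$3,573,517.20 = 1.8751; DFL = R$3,573,517.20 ÷ R$2,441,898.20 = 1.4634.
DCL = DOL × DFL = 1.8751 × 1.4634 = 2.7440.

2.74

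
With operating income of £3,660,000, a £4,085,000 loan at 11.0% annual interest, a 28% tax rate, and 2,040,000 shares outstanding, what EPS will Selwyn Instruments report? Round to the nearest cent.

£1.13

Pre-tax income = £3,660,000 − £449,350.00 = £3,210,650.00.
After tax at 28%: net income = £3,210,650.00 × 0.72 = £2,311,668.00.
Per share: £2,311,668.00 / 2,040,000 shares = £1.13.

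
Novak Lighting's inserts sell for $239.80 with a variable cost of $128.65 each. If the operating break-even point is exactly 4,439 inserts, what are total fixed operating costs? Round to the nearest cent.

Unit CM = price − variable cost = $239.80 − $128.65 = $111.15.
Fixed costs = break-even units × CM = 4,439 × $111.15 = $493,394.85.

$493,394.85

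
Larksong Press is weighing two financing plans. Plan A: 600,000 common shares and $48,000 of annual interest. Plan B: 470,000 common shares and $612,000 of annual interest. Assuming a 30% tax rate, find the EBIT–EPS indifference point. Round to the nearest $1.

$2,651,077

At indifference, (EBIT − 48,000)(1 − t)/600,000 = (EBIT − 612,000)(1 − t)/470,000.
The (1 − t) factor cancels: (EBIT − 48,000) × 470,000 = (EBIT − 612,000) × 600,000.
EBIT × (600,000 − 470,000) = 612,000 × 600,000 − 48,000 × 470,000 = 344,640,000,000, so EBIT = 344,640,000,000 ÷ 130,000 = 2,651,076.92.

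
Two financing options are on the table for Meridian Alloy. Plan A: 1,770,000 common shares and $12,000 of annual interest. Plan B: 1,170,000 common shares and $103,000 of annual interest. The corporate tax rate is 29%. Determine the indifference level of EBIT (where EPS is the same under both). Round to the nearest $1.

Set EPS_A = EPS_B: (EBIT − $12,000)(1 − 0.29) ÷ 1,770,000 = (EBIT − $103,000)(1 − 0.29) ÷ 1,170,000.
Cancelling (1 − t) and cross-multiplying: 1,170,000·(EBIT − 12,000) = 1,770,000·(EBIT − 103,000).
Solving, EBIT = (103,000·1,770,000 − 12,000·1,170,000) / (1,770,000 − 1,170,000) = 168,270,000,000 / 600,000 = 280,450.00.

$280,450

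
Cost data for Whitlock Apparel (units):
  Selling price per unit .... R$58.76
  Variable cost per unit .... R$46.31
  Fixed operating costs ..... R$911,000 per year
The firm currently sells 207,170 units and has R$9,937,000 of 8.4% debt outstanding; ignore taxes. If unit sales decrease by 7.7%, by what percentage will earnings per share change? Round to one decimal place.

-23.8%

Total contribution margin = 207,170 × R$12.45 = R$2,579,266.50.
Subtracting fixed costs: EBIT = R$2,579,266.50 − R$911,000 = R$1,668,266.50.
After interest of R$834,708.00, pre-tax earnings = R$833,558.50.
DCL = total CM / (EBIT − I) = R$2,579,266.50 / R$833,558.50 = 3.0943.
%ΔEPS = DCL × %ΔSales = 3.0943 × -7.7% = -23.8%.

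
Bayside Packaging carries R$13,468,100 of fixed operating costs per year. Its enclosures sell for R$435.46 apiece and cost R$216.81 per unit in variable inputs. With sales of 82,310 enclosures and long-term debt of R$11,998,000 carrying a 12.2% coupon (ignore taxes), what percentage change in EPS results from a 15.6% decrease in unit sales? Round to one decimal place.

Total contribution margin = 82,310 × R$218.65 = R$17,997,081.50.
EBIT = R$17,997,081.50 − R$13,468,100 = R$4,528,981.50.
After interest of R$1,463,756.00, pre-tax earnings = R$3,065,225.50.
DCL = total CM / (EBIT − I) = R$17,997,081.50 / R$3,065,225.50 = 5.8714.
%ΔEPS = DCL × %ΔSales = 5.8714 × -15.6% = -91.6%.

-91.6%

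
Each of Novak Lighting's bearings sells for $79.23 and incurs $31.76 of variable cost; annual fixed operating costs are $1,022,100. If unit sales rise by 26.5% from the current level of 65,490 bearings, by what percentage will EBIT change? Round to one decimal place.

At 65,490 units, contribution = 65,490 × $47.47 = $3,108,810.30.
Operating income = contribution − fixed costs = $3,108,810.30 − $1,022,100 = $2,086,710.30.
So DOL = total CM / EBIT = $3,108,810.30 / $2,086,710.30 = 1.4898.
Operating income changes by 1.4898 × +26.5% = +39.5%.

+39.5%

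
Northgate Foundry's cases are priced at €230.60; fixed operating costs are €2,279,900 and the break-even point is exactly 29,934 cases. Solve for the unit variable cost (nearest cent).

€154.44

Contribution per unit must be FC / Q = €2,279,900 / 29,934 = €76.1642.
Variable cost per unit = €230.60 − €76.1642 = €154.44.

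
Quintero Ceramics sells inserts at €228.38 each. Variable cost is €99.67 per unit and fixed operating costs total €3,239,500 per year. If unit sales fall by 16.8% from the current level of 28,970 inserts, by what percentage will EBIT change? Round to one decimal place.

Total contribution margin = 28,970 × €128.71 = €3,728,728.70.
Subtracting fixed costs: EBIT = €3,728,728.70 − €3,239,500 = €489,228.70.
DOL = contribution ÷ EBIT = €3,728,728.70 ÷ €489,228.70 = 7.6216.
Operating income changes by 7.6216 × -16.8% = -128.0%.

-128.0%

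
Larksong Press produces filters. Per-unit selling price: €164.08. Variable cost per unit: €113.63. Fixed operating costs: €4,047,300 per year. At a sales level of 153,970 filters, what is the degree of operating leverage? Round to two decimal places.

Contribution at this volume is 153,970 × €50.45 = €7,767,786.50.
Subtracting fixed costs: EBIT = €7,767,786.50 − €4,047,300 = €3,720,486.50.
So DOL = total CM / EBIT = €7,767,786.50 / €3,720,486.50 = 2.0878.

2.09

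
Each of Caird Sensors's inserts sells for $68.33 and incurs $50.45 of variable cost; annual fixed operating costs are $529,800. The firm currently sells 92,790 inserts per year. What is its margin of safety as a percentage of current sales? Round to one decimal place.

68.1%

Unit CM = price − variable cost = $68.33 − $50.45 = $17.88. Break-even units = $529,800 ÷ $17.88 = 29,630.87; break-even revenue = 29,630.87 × $68.33 = $2,024,677.52.
Current sales = 92,790 × $68.33 = $6,340,340.70.
Margin of safety = ($6,340,340.70 − $2,024,677.52) ÷ $6,340,340.70 = 68.1%.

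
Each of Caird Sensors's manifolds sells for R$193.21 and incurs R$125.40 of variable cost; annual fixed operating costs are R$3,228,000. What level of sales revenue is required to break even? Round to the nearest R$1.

CM per unit = R$193.21 − R$125.40 = R$67.81; CM ratio = R$67.81 / R$193.21 = 0.3510.
Break-even sales = FC ÷ CM ratio = R$3,228,000 × R$193.21 / R$67.81 = R$9,197,491.

R$9,197,491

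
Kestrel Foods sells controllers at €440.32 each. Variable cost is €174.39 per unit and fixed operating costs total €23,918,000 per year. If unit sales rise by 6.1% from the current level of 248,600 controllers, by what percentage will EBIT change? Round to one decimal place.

+9.6%

Total contribution margin = 248,600 × €265.93 = €66,110,198.00.
Operating income = contribution − fixed costs = €66,110,198.00 − €23,918,000 = €42,192,198.00.
Degree of operating leverage = €66,110,198.00 / €42,192,198.00 = 1.5669.
So EBIT moves 1.5669 × (+6.1%) = +9.6%.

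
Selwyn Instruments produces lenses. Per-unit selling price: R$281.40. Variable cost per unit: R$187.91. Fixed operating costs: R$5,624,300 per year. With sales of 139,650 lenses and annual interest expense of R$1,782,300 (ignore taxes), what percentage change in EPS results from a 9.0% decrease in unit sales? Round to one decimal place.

-20.8%

Total contribution margin = 139,650 × R$93.49 = R$13,055,878.50.
Operating income = contribution − fixed costs = R$13,055,878.50 − R$5,624,300 = R$7,431,578.50.
Interest = R$1,782,300.00, so EBIT − I = R$5,649,278.50.
DCL = total CM / (EBIT − I) = R$13,055,878.50 / R$5,649,278.50 = 2.3111.
%ΔEPS = DCL × %ΔSales = 2.3111 × -9.0% = -20.8%.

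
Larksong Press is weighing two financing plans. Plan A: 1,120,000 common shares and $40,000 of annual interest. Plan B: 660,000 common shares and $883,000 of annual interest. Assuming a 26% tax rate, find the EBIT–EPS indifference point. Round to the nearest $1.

$2,092,522

Set EPS_A = EPS_B: (EBIT − $40,000)(1 − 0.26) ÷ 1,120,000 = (EBIT − $883,000)(1 − 0.26) ÷ 660,000.
Cancelling (1 − t) and cross-multiplying: 660,000·(EBIT − 40,000) = 1,120,000·(EBIT − 883,000).
EBIT × (1,120,000 − 660,000) = 883,000 × 1,120,000 − 40,000 × 660,000 = 962,560,000,000, so EBIT = 962,560,000,000 ÷ 460,000 = 2,092,521.74.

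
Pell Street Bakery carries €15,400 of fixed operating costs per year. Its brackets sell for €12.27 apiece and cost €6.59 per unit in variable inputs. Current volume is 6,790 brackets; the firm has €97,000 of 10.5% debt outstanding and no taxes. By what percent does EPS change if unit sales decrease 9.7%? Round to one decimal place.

-28.8%

Total contribution margin = 6,790 × €5.68 = €38,567.20.
Subtracting fixed costs: EBIT = €38,567.20 − €15,400 = €23,167.20.
After interest of €10,185.00, pre-tax earnings = €12,982.20.
Degree of combined leverage = contribution ÷ (EBIT − I) = €38,567.20 ÷ €12,982.20 = 2.9708.
%ΔEPS = DCL × %ΔSales = 2.9708 × -9.7% = -28.8%.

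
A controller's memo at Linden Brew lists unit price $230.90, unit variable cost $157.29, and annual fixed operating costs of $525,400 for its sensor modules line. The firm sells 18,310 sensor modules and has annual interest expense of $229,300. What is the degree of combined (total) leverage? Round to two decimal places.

2.27

Contribution at this volume is 18,310 × $73.61 = $1,347,799.10.
Subtracting fixed costs: EBIT = $1,347,799.10 − $525,400 = $822,399.10. Interest = $229,300.00, so EBIT − I = $593,099.10.
DCL = contribution ÷ (EBIT − I) = $1,347,799.10 ÷ $593,099.10 = 2.2725.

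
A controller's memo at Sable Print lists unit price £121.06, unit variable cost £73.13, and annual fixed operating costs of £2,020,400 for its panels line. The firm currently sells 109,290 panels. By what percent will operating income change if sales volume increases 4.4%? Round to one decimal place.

At 109,290 units, contribution = 109,290 × £47.93 = £5,238,269.70.
Operating income = contribution − fixed costs = £5,238,269.70 − £2,020,400 = £3,217,869.70.
DOL = contribution ÷ EBIT = £5,238,269.70 ÷ £3,217,869.70 = 1.6279.
%ΔEBIT = DOL × %ΔSales = 1.6279 × +4.4% = +7.2%.

+7.2%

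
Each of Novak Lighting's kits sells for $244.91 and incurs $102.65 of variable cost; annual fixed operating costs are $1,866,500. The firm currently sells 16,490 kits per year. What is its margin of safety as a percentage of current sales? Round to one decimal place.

20.4%

Unit CM = price − variable cost = $244.91 − $102.65 = $142.26. Break-even units = $1,866,500 ÷ $142.26 = 13,120.34; break-even revenue = 13,120.34 × $244.91 = $3,213,303.21.
Current sales = 16,490 × $244.91 = $4,038,565.90.
Margin of safety = ($4,038,565.90 − $3,213,303.21) ÷ $4,038,565.90 = 20.4%.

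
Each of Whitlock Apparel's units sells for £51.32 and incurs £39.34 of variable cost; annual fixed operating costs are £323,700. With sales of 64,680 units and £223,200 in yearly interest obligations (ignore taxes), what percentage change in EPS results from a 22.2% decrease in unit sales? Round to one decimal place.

-75.5%

Total contribution margin = 64,680 × £11.98 = £774,866.40.
EBIT = £774,866.40 − £323,700 = £451,166.40.
After interest of £223,200.00, pre-tax earnings = £227,966.40.
Degree of combined leverage = contribution ÷ (EBIT − I) = £774,866.40 ÷ £227,966.40 = 3.3990.
EPS therefore changes by 3.3990 × (-22.2%) = -75.5%.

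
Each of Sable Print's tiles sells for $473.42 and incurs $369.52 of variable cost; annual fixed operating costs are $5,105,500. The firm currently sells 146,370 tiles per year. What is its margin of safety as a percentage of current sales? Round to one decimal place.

Contribution margin per unit = $473.42 − $369.52 = $103.90. Break-even units = $5,105,500 ÷ $103.90 = 49,138.59; break-even revenue = 49,138.59 × $473.42 = $23,263,193.55.
Actual sales revenue = 146,370 × $473.42 = $69,294,485.40.
Margin of safety = ($69,294,485.40 − $23,263,193.55) ÷ $69,294,485.40 = 66.4%.

66.4%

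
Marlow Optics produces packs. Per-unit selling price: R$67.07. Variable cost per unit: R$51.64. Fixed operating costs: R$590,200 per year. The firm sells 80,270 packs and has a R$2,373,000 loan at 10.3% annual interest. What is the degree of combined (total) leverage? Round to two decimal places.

3.07

Contribution at this volume is 80,270 × R$15.43 = R$1,238,566.10.
Operating income = contribution − fixed costs = R$1,238,566.10 − R$590,200 = R$648,366.10. Interest = R$244,419.00.
DOL = R$1,238,566.10 ÷ R$648,366.10 = 1.9103; DFL = R$648,366.10 ÷ R$403,947.10 = 1.6051.
DCL = DOL × DFL = 1.9103 × 1.6051 = 3.0662.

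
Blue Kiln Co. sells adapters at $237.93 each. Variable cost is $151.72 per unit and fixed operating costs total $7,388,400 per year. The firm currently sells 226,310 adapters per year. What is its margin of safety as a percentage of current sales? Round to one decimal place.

Each unit contributes $237.93 − $151.72 = $86.21. Break-even units = $7,388,400 ÷ $86.21 = 85,702.35; break-even revenue = 85,702.35 × $237.93 = $20,391,161.26.
Actual sales revenue = 226,310 × $237.93 = $53,845,938.30.
Margin of safety = ($53,845,938.30 − $20,391,161.26) ÷ $53,845,938.30 = 62.1%.

62.1%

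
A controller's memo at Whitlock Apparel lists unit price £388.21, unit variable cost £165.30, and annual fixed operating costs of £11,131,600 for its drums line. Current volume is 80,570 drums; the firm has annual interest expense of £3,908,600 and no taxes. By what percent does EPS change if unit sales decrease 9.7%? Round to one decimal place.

-59.7%

Total contribution margin = 80,570 × £222.91 = £17,959,858.70.
EBIT = £17,959,858.70 − £11,131,600 = £6,828,258.70.
After interest of £3,908,600.00, pre-tax earnings = £2,919,658.70.
Degree of combined leverage = contribution ÷ (EBIT − I) = £17,959,858.70 ÷ £2,919,658.70 = 6.1514.
%ΔEPS = DCL × %ΔSales = 6.1514 × -9.7% = -59.7%.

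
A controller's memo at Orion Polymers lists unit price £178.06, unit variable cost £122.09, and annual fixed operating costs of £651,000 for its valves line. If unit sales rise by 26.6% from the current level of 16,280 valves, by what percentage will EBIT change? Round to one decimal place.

Total contribution margin = 16,280 × £55.97 = £911,191.60.
Operating income = contribution − fixed costs = £911,191.60 − £651,000 = £260,191.60.
DOL = contribution ÷ EBIT = £911,191.60 ÷ £260,191.60 = 3.5020.
So EBIT moves 3.5020 × (+26.6%) = +93.2%.

+93.2%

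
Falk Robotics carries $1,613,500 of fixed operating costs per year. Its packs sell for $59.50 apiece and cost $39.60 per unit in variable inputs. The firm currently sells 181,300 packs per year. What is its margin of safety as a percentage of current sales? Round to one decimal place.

Unit CM = price − variable cost = $59.50 − $39.60 = $19.90. Break-even units = $1,613,500 ÷ $19.90 = 81,080.40; break-even revenue = 81,080.40 × $59.50 = $4,824,283.92.
Current sales = 181,300 × $59.50 = $10,787,350.00.
Margin of safety = ($10,787,350.00 − $4,824,283.92) ÷ $10,787,350.00 = 55.3%.

55.3%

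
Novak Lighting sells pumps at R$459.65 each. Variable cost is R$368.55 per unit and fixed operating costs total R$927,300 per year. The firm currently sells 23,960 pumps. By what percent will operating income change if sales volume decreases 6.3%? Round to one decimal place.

-11.0%

At 23,960 units, contribution = 23,960 × R$91.10 = R$2,182,756.00.
Operating income = contribution − fixed costs = R$2,182,756.00 − R$927,300 = R$1,255,456.00.
DOL = contribution ÷ EBIT = R$2,182,756.00 ÷ R$1,255,456.00 = 1.7386.
So EBIT moves 1.7386 × (-6.3%) = -11.0%.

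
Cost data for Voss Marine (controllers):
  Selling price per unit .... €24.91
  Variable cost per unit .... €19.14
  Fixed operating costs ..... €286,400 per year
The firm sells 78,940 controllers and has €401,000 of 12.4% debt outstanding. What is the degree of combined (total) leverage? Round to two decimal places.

3.82

At 78,940 units, contribution = 78,940 × €5.77 = €455,483.80.
EBIT = €455,483.80 − €286,400 = €169,083.80. Interest = €49,724.00.
DOL = €455,483.80 ÷ €169,083.80 = 2.6938; DFL = €169,083.80 ÷ €119,359.80 = 1.4166.
DCL = DOL × DFL = 2.6938 × 1.4166 = 3.8160.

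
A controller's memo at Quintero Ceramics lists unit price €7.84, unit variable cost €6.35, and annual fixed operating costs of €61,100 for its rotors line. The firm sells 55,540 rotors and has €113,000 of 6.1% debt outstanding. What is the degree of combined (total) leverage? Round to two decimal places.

Contribution at this volume is 55,540 × €1.49 = €82,754.60.
Operating income = contribution − fixed costs = €82,754.60 − €61,100 = €21,654.60. Interest = €6,893.00.
DOL = €82,754.60 ÷ €21,654.60 = 3.8216; DFL = €21,654.60 ÷ €14,761.60 = 1.4670.
Combined leverage = 3.8216 × 1.4670 = 5.6063.

5.61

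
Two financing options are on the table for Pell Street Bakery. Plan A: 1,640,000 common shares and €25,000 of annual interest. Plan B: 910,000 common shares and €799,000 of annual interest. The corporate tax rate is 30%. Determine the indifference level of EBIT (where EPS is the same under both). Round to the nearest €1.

Set EPS_A = EPS_B: (EBIT − €25,000)(1 − 0.30) ÷ 1,640,000 = (EBIT − €799,000)(1 − 0.30) ÷ 910,000.
The (1 − t) factor cancels: (EBIT − 25,000) × 910,000 = (EBIT − 799,000) × 1,640,000.
Solving, EBIT = (799,000·1,640,000 − 25,000·910,000) / (1,640,000 − 910,000) = 1,287,610,000,000 / 730,000 = 1,763,849.32.

€1,763,849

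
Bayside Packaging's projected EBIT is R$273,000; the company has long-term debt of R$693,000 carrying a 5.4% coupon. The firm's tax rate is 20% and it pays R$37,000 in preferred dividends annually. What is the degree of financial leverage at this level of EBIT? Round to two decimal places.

1.44

Annual interest charges come to R$37,422.00.
Pre-tax preferred-dividend burden = R$37,000 ÷ (1 − 0.20) = R$46,250.00.
DFL = EBIT ÷ [EBIT − I − D_p/(1−t)] = R$273,000 ÷ [R$273,000 − R$37,422.00 − R$46,250.00] = R$273,000 ÷ R$189,328.00 = 1.4419.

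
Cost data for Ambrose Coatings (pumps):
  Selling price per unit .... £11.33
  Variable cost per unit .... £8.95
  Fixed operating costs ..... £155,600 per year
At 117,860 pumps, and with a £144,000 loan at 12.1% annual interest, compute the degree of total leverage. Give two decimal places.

2.61

Total contribution margin = 117,860 × £2.38 = £280,506.80.
EBIT = £280,506.80 − £155,600 = £124,906.80. Interest = £17,424.00, so EBIT − I = £107,482.80.
DCL = contribution ÷ (EBIT − I) = £280,506.80 ÷ £107,482.80 = 2.6098.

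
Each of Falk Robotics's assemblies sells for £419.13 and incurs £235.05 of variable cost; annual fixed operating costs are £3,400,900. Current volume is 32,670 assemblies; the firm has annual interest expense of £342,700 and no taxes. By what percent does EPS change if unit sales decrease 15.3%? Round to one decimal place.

-40.5%

At 32,670 units, contribution = 32,670 × £184.08 = £6,013,893.60.
Subtracting fixed costs: EBIT = £6,013,893.60 − £3,400,900 = £2,612,993.60.
After interest of £342,700.00, pre-tax earnings = £2,270,293.60.
Degree of combined leverage = contribution ÷ (EBIT − I) = £6,013,893.60 ÷ £2,270,293.60 = 2.6489.
EPS therefore changes by 2.6489 × (-15.3%) = -40.5%.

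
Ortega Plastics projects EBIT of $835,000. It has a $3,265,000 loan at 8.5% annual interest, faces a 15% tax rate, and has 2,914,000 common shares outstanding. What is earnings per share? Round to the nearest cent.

$0.16

Pre-tax income = $835,000 − $277,525.00 = $557,475.00.
After tax at 15%: net income = $557,475.00 × 0.85 = $473,853.75.
EPS = $473,853.75 ÷ 2,914,000 = $0.16.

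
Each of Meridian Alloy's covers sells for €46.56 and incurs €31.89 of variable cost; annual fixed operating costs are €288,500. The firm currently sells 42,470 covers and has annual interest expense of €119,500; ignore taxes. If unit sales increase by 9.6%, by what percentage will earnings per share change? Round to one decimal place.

+27.8%

Contribution at this volume is 42,470 × €14.67 = €623,034.90.
EBIT = €623,034.90 − €288,500 = €334,534.90.
After interest of €119,500.00, pre-tax earnings = €215,034.90.
DCL = total CM / (EBIT − I) = €623,034.90 / €215,034.90 = 2.8974.
%ΔEPS = DCL × %ΔSales = 2.8974 × +9.6% = +27.8%.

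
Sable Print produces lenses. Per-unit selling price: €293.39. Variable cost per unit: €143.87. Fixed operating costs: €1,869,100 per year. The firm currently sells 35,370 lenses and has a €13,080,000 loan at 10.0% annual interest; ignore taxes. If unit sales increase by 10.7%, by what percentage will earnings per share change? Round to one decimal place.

+26.8%

Contribution at this volume is 35,370 × €149.52 = €5,288,522.40.
EBIT = €5,288,522.40 − €1,869,100 = €3,419,422.40.
Interest = €1,308,000.00, so EBIT − I = €2,111,422.40.
DCL = total CM / (EBIT − I) = €5,288,522.40 / €2,111,422.40 = 2.5047.
EPS therefore changes by 2.5047 × (+10.7%) = +26.8%.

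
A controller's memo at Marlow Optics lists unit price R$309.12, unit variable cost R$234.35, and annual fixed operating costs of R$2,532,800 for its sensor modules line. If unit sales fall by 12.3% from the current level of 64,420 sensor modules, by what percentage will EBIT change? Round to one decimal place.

Total contribution margin = 64,420 × R$74.77 = R$4,816,683.40.
EBIT = R$4,816,683.40 − R$2,532,800 = R$2,283,883.40.
DOL = contribution ÷ EBIT = R$4,816,683.40 ÷ R$2,283,883.40 = 2.1090.
%ΔEBIT = DOL × %ΔSales = 2.1090 × -12.3% = -25.9%.

-25.9%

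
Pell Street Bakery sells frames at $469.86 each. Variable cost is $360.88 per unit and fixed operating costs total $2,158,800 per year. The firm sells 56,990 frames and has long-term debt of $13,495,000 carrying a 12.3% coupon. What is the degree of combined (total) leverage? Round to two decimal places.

Contribution at this volume is 56,990 × $108.98 = $6,210,770.20.
EBIT = $6,210,770.20 − $2,158,800 = $4,051,970.20. Interest = $1,659,885.00.
DOL = $6,210,770.20 ÷ $4,051,970.20 = 1.5328; DFL = $4,051,970.20 ÷ $2,392,085.20 = 1.6939.
DCL = DOL × DFL = 1.5328 × 1.6939 = 2.5964.

2.60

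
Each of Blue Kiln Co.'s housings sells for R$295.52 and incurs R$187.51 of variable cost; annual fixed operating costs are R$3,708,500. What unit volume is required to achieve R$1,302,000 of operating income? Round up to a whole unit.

46,390 housings

Contribution margin per unit = R$295.52 − R$187.51 = R$108.01.
Units = (FC + target) / CM = (R$3,708,500 + R$1,302,000) / R$108.01 = 46,389.22, so 46,390 housings.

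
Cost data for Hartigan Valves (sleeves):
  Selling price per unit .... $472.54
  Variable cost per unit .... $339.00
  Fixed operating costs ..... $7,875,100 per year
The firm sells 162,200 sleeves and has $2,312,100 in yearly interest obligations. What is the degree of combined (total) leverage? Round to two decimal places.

1.89

Total contribution margin = 162,200 × $133.54 = $21,660,188.00.
EBIT = $21,660,188.00 − $7,875,100 = $13,785,088.00. Interest = $2,312,100.00.
DOL = $21,660,188.00 ÷ $13,785,088.00 = 1.5713; DFL = $13,785,088.00 ÷ $11,472,988.00 = 1.2015.
DCL = DOL × DFL = 1.5713 × 1.2015 = 1.8879.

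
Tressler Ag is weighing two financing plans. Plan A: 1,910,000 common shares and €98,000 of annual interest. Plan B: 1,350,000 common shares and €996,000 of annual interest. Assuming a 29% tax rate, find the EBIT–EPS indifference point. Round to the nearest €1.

€3,160,821

At indifference, (EBIT − 98,000)(1 − t)/1,910,000 = (EBIT − 996,000)(1 − t)/1,350,000.
Cancelling (1 − t) and cross-multiplying: 1,350,000·(EBIT − 98,000) = 1,910,000·(EBIT − 996,000).
Solving, EBIT = (996,000·1,910,000 − 98,000·1,350,000) / (1,910,000 − 1,350,000) = 1,770,060,000,000 / 560,000 = 3,160,821.43.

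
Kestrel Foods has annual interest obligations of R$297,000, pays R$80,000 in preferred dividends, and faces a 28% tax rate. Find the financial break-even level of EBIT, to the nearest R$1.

R$408,111

Grossing the preferred dividend up to pre-tax terms: R$80,000 / (1 − 0.28) = R$111,111.11.
EPS = 0 when EBIT covers interest plus the pre-tax preferred burden: R$297,000 + R$111,111.11 = R$408,111.11.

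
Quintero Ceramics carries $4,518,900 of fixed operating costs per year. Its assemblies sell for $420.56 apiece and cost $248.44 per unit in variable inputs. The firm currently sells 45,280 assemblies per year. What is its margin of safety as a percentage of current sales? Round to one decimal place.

42.0%

Contribution margin per unit = $420.56 − $248.44 = $172.12. Break-even units = $4,518,900 ÷ $172.12 = 26,254.36; break-even revenue = 26,254.36 × $420.56 = $11,041,532.56.
Actual sales revenue = 45,280 × $420.56 = $19,042,956.80.
Margin of safety = ($19,042,956.80 − $11,041,532.56) ÷ $19,042,956.80 = 42.0%.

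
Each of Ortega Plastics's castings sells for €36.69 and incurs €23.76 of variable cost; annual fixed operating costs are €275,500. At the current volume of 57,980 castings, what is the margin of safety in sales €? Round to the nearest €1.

Unit CM = price − variable cost = €36.69 − €23.76 = €12.93. Break-even units = €275,500 ÷ €12.93 = 21,307.04; break-even revenue = 21,307.04 × €36.69 = €781,755.22.
Actual sales revenue = 57,980 × €36.69 = €2,127,286.20.
Margin of safety = €2,127,286.20 − €781,755.22 = €1,345,531.

€1,345,531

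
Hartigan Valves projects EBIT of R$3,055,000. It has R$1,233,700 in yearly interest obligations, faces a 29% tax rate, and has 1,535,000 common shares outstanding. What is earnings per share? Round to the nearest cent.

Interest = R$1,233,700.00, so EBT = R$3,055,000 − R$1,233,700.00 = R$1,821,300.00.
Net income = R$1,821,300.00 × (1 − 0.29) = R$1,293,123.00.
EPS = R$1,293,123.00 ÷ 1,535,000 = R$0.84.

R$0.84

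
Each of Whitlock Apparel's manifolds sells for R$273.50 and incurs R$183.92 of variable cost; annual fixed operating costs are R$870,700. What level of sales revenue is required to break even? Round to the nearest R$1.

Contribution margin per unit = R$273.50 − R$183.92 = R$89.58, a CM ratio of R$89.58 ÷ R$273.50 = 0.3275.
Break-even revenue = fixed costs × price ÷ CM = R$870,700 × R$273.50 ÷ R$89.58 = R$2,658,366.

R$2,658,366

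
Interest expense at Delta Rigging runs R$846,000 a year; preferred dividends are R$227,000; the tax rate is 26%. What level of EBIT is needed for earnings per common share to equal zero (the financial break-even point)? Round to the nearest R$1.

R$1,152,757

Preferred dividends are paid after tax, so their pre-tax equivalent is R$227,000 ÷ (1 − 0.26) = R$306,756.76.
EPS = 0 when EBIT covers interest plus the pre-tax preferred burden: R$846,000 + R$306,756.76 = R$1,152,756.76.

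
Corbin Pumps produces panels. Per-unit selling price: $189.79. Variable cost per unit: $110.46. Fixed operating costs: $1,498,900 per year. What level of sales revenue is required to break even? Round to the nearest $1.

$3,585,986

CM per unit = $189.79 − $110.46 = $79.33; CM ratio = $79.33 / $189.79 = 0.4180.
Break-even revenue = fixed costs × price ÷ CM = $1,498,900 × $189.79 ÷ $79.33 = $3,585,986.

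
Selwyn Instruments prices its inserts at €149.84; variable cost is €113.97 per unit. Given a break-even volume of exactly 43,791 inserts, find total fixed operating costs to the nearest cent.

€1,570,783.17

Unit CM = price − variable cost = €149.84 − €113.97 = €35.87.
Since BE = FC / CM, FC = 43,791 × €35.87 = €1,570,783.17.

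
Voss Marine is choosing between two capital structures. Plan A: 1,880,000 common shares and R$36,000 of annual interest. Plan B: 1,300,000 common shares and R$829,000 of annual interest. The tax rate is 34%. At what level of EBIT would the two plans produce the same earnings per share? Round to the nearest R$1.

R$2,606,414

Set EPS_A = EPS_B: (EBIT − R$36,000)(1 − 0.34) ÷ 1,880,000 = (EBIT − R$829,000)(1 − 0.34) ÷ 1,300,000.
Cancelling (1 − t) and cross-multiplying: 1,300,000·(EBIT − 36,000) = 1,880,000·(EBIT − 829,000).
Solving, EBIT = (829,000·1,880,000 − 36,000·1,300,000) / (1,880,000 − 1,300,000) = 1,511,720,000,000 / 580,000 = 2,606,413.79.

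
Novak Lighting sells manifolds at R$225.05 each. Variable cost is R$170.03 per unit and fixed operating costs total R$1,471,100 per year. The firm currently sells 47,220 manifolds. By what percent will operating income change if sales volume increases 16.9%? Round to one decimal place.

+39.0%

Total contribution margin = 47,220 × R$55.02 = R$2,598,044.40.
Operating income = contribution − fixed costs = R$2,598,044.40 − R$1,471,100 = R$1,126,944.40.
So DOL = total CM / EBIT = R$2,598,044.40 / R$1,126,944.40 = 2.3054.
So EBIT moves 2.3054 × (+16.9%) = +39.0%.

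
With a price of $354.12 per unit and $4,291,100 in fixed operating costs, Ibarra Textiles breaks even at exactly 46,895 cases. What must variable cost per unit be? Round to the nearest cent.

$262.62

At break-even, FC = Q × (P − VC), so P − VC = $4,291,100 ÷ 46,895 = $91.5044.
Variable cost per unit = $354.12 − $91.5044 = $262.62.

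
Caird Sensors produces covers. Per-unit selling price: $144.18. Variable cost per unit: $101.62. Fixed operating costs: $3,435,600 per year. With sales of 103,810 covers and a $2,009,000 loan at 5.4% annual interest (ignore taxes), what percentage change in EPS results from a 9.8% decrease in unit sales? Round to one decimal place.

-49.5%

Total contribution margin = 103,810 × $42.56 = $4,418,153.60.
Subtracting fixed costs: EBIT = $4,418,153.60 − $3,435,600 = $982,553.60.
After interest of $108,486.00, pre-tax earnings = $874,067.60.
Degree of combined leverage = contribution ÷ (EBIT − I) = $4,418,153.60 ÷ $874,067.60 = 5.0547.
EPS therefore changes by 5.0547 × (-9.8%) = -49.5%.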